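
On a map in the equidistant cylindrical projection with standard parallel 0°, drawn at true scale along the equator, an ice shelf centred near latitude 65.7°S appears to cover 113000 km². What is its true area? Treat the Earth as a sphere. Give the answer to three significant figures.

46500 km²

In the plate carrée (x = Rλ, y = Rφ), meridians are true-scale (h = 1) and parallels are stretched by k = sec φ.
Areal scale = h·k = 1 × sec φ; at 65.7°, h = 1.000, k = 2.430, so h·k = 2.430.
True area = apparent / (areal scale) = 113000 / 2.430 ≈ 46500 km².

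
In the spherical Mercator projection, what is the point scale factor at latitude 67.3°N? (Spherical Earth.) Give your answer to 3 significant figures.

2.59

Mercator is conformal, so the point scale is isotropic: h = k = sec φ = 1/cos φ.
k = 1/cos 67.3° = 1/0.3859 = 2.591.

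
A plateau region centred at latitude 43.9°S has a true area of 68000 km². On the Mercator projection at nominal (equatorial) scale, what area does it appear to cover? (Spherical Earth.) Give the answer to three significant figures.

131000 km²

Mercator is conformal, so the point scale is isotropic: h = k = sec φ = 1/cos φ.
Areal scale = k² = sec²φ = 1/cos²(43.9°) = 1/0.7206² = 1.926.
Apparent area = 68000 × 1.926 ≈ 131000 km².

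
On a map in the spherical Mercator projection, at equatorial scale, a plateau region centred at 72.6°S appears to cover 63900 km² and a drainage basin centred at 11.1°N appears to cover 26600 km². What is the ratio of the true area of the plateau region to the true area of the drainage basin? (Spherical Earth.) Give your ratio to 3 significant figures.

On Mercator the areal scale is sec²φ, so true area = apparent × cos²φ.
True area of plateau region: 63900 × cos²(72.6°) = 63900 × 0.08943 = 5714 km².
True area of drainage basin: 26600 × cos²(11.1°) = 26600 × 0.9629 = 25610 km².
Ratio = 5714 / 25610 ≈ 0.223.

0.223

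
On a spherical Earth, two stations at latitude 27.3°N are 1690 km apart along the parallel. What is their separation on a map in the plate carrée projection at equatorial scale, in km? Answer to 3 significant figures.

1900 km

For the equirectangular projection with φ₀ = 0 (plate carrée), h = 1 along meridians and k = sec φ along parallels.
Along the parallel, k = sec 27.3° = 1/0.8886 = 1.125.
Map distance = 1690 × 1.125 ≈ 1900 km.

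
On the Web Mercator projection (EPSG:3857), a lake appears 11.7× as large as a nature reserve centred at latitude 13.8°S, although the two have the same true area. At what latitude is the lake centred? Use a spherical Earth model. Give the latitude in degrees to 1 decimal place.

73.5°

Mercator areal scale is sec²φ, so apparent-area ratio = sec²φ₁ / sec²φ₂ = cos²φ₂ / cos²φ₁.
cos²φ₂ / cos²φ₁ = 11.7  ⇒  cos φ₁ = cos 13.8° / √11.7 = 0.9711/3.421 = 0.2839.
φ₁ = arccos(0.2839) ≈ 73.5°.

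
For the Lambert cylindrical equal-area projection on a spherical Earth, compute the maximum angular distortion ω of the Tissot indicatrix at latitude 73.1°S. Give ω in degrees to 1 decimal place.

115.2°

The Lambert cylindrical equal-area projection is the cylindrical equal-area projection with its standard parallel at the equator (φ₀ = 0). For cylindrical equal-area with standard parallel φ₀, h = cos φ / cos φ₀ and k = cos φ₀ / cos φ, so h·k = 1.
At 73.1°: h = 0.2907, k = 3.440; principal scales a = 3.440, b = 0.2907.
sin(ω/2) = (a − b)/(a + b) = 3.149/3.731 = 0.8442, so ω = 2 arcsin(0.8442) ≈ 115.2°.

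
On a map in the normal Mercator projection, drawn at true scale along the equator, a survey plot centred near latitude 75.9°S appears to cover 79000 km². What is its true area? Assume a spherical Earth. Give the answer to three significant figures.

For Mercator, h = k = sec φ (a conformal cylindrical projection has a single point scale, 1/cos φ).
Areal scale = k² = sec²φ = 1/cos²(75.9°) = 1/0.2436² = 16.85.
True area = apparent / (areal scale) = 79000 / 16.85 ≈ 4690 km².

4690 km²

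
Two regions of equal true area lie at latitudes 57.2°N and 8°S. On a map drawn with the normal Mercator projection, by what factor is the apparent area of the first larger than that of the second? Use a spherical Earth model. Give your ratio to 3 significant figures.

Mercator is conformal with k = sec φ, so areal scale = k² = sec²φ.
At 57.2°: sec²(57.2°) = 1/0.5417² = 3.408.
At 8°: sec²(8°) = 1/0.9903² = 1.020.
Ratio = 3.408/1.020 = cos²(8°)/cos²(57.2°) ≈ 3.34.

3.34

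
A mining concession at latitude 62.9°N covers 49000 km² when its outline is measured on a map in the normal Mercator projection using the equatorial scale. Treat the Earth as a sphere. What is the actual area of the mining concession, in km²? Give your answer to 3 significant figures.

10200 km²

For Mercator, h = k = sec φ (a conformal cylindrical projection has a single point scale, 1/cos φ).
Areal scale = k² = sec²φ = 1/cos²(62.9°) = 1/0.4555² = 4.819.
True area = apparent / (areal scale) = 49000 / 4.819 ≈ 10200 km².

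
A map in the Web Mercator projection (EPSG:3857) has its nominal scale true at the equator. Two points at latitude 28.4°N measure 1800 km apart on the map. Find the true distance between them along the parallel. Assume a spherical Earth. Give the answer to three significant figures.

The Mercator projection is conformal; its linear scale factor is the same in every direction and equals sec φ = 1/cos φ.
Along the parallel at 28.4°, map distances are exaggerated by k = sec 28.4° = 1.137.
True distance = 1800 / 1.137 = 1800 × cos 28.4° ≈ 1580 km.

1580 km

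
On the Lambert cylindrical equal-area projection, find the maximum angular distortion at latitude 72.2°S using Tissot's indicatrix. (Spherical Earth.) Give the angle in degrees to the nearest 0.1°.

112.0°

The Lambert cylindrical equal-area projection is the cylindrical equal-area projection with its standard parallel at the equator (φ₀ = 0). For cylindrical equal-area with standard parallel φ₀, h = cos φ / cos φ₀ and k = cos φ₀ / cos φ, so h·k = 1.
At 72.2°: h = 0.3057, k = 3.271; principal scales a = 3.271, b = 0.3057.
sin(ω/2) = (a − b)/(a + b) = 2.966/3.577 = 0.8291, so ω = 2 arcsin(0.8291) ≈ 112.0°.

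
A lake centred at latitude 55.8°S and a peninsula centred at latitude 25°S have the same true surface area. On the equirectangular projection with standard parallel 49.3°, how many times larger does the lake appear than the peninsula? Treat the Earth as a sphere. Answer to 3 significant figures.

1.61

The equidistant cylindrical projection with φ₀ = 49.3° has h = 1 (meridians true) and k = cos φ₀ / cos φ along parallels.
Areal scale at 55.8°: h·k = 1.000 × 1.160 = 1.160.
Areal scale at 25°: h·k = 1.000 × 0.7195 = 0.7195.
Ratio = 1.160/0.7195 ≈ 1.61.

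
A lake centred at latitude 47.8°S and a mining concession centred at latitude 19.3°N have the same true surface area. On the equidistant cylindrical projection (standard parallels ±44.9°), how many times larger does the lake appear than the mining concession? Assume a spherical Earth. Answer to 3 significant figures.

1.41

The equidistant cylindrical projection with φ₀ = 44.9° has h = 1 (meridians true) and k = cos φ₀ / cos φ along parallels.
Areal scale at 47.8°: h·k = 1.000 × 1.055 = 1.055.
Areal scale at 19.3°: h·k = 1.000 × 0.7505 = 0.7505.
Ratio = 1.055/0.7505 ≈ 1.41.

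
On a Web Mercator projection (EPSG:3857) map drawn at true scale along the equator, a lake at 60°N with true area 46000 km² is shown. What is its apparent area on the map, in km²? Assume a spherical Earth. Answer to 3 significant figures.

Mercator is conformal, so the point scale is isotropic: h = k = sec φ = 1/cos φ.
Areal scale = k² = sec²φ = 1/cos²(60°) = 1/0.5000² = 4.000.
Apparent area = 46000 × 4.000 ≈ 184000 km².

184000 km²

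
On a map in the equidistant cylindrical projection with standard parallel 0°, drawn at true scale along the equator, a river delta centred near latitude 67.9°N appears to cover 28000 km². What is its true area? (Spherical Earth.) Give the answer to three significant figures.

10500 km²

For the equirectangular projection with φ₀ = 0 (plate carrée), h = 1 along meridians and k = sec φ along parallels.
Areal scale = h·k = 1 × sec φ; at 67.9°, h = 1.000, k = 2.658, so h·k = 2.658.
True area = apparent / (areal scale) = 28000 / 2.658 ≈ 10500 km².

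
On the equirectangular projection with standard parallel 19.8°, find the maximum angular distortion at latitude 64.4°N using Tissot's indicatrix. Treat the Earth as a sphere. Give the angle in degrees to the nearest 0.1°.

With standard parallel φ₀ = 19.8°, the equirectangular projection gives x = Rλ cos φ₀, y = Rφ, so h = 1 and k = cos 19.8° / cos φ.
At 64.4°: h = 1.000, k = 2.178; principal scales a = 2.178, b = 1.000.
sin(ω/2) = (a − b)/(a + b) = 1.178/3.178 = 0.3706, so ω = 2 arcsin(0.3706) ≈ 43.5°.

43.5°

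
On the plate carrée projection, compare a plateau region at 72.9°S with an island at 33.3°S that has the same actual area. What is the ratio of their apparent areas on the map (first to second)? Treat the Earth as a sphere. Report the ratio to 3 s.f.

For the equirectangular projection with φ₀ = 0 (plate carrée), h = 1 along meridians and k = sec φ along parallels.
Areal scale at 72.9°: h·k = 1.000 × 3.401 = 3.401.
Areal scale at 33.3°: h·k = 1.000 × 1.196 = 1.196.
Ratio = 3.401/1.196 ≈ 2.84.

2.84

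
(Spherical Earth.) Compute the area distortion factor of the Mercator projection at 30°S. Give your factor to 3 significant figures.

For Mercator, h = k = sec φ (a conformal cylindrical projection has a single point scale, 1/cos φ).
Areal scale = k² = sec²φ = 1/cos²(30°) = 1/0.8660² = 1.333.

1.33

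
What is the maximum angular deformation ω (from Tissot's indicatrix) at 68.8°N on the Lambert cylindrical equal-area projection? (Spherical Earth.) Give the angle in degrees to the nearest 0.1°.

The Lambert cylindrical equal-area projection is the cylindrical equal-area projection with its standard parallel at the equator (φ₀ = 0). A cylindrical equal-area projection with standard parallel φ₀ has meridian scale h = cos φ / cos φ₀ and parallel scale k = cos φ₀ / cos φ (so areas are preserved, h·k = 1).
At 68.8°: h = 0.3616, k = 2.765; principal scales a = 2.765, b = 0.3616.
sin(ω/2) = (a − b)/(a + b) = 2.404/3.127 = 0.7687, so ω = 2 arcsin(0.7687) ≈ 100.5°.

100.5°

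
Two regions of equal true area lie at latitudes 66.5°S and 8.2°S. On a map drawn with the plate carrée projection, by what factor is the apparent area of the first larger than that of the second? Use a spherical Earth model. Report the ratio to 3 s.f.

2.48

In the plate carrée (x = Rλ, y = Rφ), meridians are true-scale (h = 1) and parallels are stretched by k = sec φ.
Areal scale at 66.5°: h·k = 1.000 × 2.508 = 2.508.
Areal scale at 8.2°: h·k = 1.000 × 1.010 = 1.010.
Ratio = 2.508/1.010 ≈ 2.48.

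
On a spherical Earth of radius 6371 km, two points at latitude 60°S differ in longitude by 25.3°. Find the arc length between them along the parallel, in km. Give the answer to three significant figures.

Arc length along a parallel = R cos φ · Δλ (with Δλ in radians).
= 6371 × cos 60° × (25.3° × π/180) = 6371 × 0.5000 × 0.4416 ≈ 1410 km.

1410 km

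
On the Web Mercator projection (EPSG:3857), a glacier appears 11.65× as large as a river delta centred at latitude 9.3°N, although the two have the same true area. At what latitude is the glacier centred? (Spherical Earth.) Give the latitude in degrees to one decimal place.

73.2°

On Mercator, (apparent₁)/(apparent₂) = sec²φ₁ / sec²φ₂ when true areas are equal.
cos²φ₂ / cos²φ₁ = 11.65  ⇒  cos φ₁ = cos 9.3° / √11.65 = 0.9869/3.413 = 0.2891.
φ₁ = arccos(0.2891) ≈ 73.2°.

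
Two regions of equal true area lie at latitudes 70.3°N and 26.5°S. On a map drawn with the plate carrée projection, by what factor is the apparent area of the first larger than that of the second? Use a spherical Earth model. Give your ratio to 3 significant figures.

In the plate carrée (x = Rλ, y = Rφ), meridians are true-scale (h = 1) and parallels are stretched by k = sec φ.
Areal scale at 70.3°: h·k = 1.000 × 2.967 = 2.967.
Areal scale at 26.5°: h·k = 1.000 × 1.117 = 1.117.
Ratio = 2.967/1.117 ≈ 2.65.

2.65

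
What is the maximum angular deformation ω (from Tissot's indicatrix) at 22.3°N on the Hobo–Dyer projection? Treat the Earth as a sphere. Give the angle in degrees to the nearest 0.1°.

Hobo–Dyer is a cylindrical equal-area projection with standard parallels at ±37.5°. Cylindrical equal-area (φ₀ = 37.5°): h = cos φ / cos 37.5° along meridians, k = cos 37.5° / cos φ along parallels; h·k = 1.
At 22.3°: h = 1.166, k = 0.8575; principal scales a = 1.166, b = 0.8575.
sin(ω/2) = (a − b)/(a + b) = 0.3087/2.024 = 0.1526, so ω = 2 arcsin(0.1526) ≈ 17.5°.

17.5°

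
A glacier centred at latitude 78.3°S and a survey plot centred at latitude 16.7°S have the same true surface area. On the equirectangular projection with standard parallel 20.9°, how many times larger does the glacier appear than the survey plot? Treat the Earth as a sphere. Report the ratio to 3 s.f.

The equidistant cylindrical projection with φ₀ = 20.9° has h = 1 (meridians true) and k = cos φ₀ / cos φ along parallels.
Areal scale at 78.3°: h·k = 1.000 × 4.607 = 4.607.
Areal scale at 16.7°: h·k = 1.000 × 0.9753 = 0.9753.
Ratio = 4.607/0.9753 ≈ 4.72.

4.72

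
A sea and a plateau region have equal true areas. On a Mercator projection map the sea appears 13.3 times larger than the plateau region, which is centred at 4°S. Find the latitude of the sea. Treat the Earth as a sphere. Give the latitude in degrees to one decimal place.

Mercator areal scale is sec²φ, so apparent-area ratio = sec²φ₁ / sec²φ₂ = cos²φ₂ / cos²φ₁.
cos²φ₂ / cos²φ₁ = 13.3  ⇒  cos φ₁ = cos 4° / √13.3 = 0.9976/3.647 = 0.2735.
φ₁ = arccos(0.2735) ≈ 74.1°.

74.1°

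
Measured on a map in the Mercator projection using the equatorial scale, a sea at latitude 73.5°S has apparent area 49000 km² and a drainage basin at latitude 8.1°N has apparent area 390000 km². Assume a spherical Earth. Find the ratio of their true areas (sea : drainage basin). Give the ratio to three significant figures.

0.0103

Mercator's areal exaggeration is sec²φ; hence true area = (apparent area) · cos²φ.
True area of sea: 49000 × cos²(73.5°) = 49000 × 0.08066 = 3953 km².
True area of drainage basin: 390000 × cos²(8.1°) = 390000 × 0.9801 = 382300 km².
Ratio = 3953 / 382300 ≈ 0.0103.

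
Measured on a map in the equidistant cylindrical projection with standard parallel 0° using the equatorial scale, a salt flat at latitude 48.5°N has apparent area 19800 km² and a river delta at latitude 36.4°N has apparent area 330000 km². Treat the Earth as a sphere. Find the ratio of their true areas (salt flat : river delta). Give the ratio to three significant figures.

0.0494

Plate carrée has h = 1 and k = sec φ, giving areal scale sec φ; true area = (apparent area) · cos φ.
True area of salt flat: 19800 × cos(48.5°) = 19800 × 0.6626 = 13120 km².
True area of river delta: 330000 × cos(36.4°) = 330000 × 0.8049 = 265600 km².
Ratio = 13120 / 265600 ≈ 0.0494.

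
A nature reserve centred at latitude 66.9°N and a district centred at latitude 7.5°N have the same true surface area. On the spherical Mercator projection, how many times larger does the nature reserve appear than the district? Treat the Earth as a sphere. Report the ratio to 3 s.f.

6.39

Mercator is conformal with k = sec φ, so areal scale = k² = sec²φ.
At 66.9°: sec²(66.9°) = 1/0.3923² = 6.497.
At 7.5°: sec²(7.5°) = 1/0.9914² = 1.017.
Ratio = 6.497/1.017 = cos²(7.5°)/cos²(66.9°) ≈ 6.39.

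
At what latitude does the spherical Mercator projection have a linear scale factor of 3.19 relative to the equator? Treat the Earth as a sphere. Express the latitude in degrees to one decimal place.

Mercator scale is k = sec φ = 1/cos φ.
1/cos φ = 3.19  ⇒  cos φ = 0.3135  ⇒  φ = arccos(0.3135) ≈ 71.7°.

71.7°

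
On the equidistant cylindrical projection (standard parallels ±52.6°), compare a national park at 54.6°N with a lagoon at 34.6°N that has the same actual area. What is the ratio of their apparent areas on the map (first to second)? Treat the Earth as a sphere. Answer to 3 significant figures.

1.42

In the equirectangular projection with standard parallel φ₀ = 52.6° (x = Rλ cos φ₀, y = Rφ), meridians are true-scale (h = 1) and the parallel scale is k = cos φ₀ / cos φ.
Areal scale at 54.6°: h·k = 1.000 × 1.048 = 1.048.
Areal scale at 34.6°: h·k = 1.000 × 0.7379 = 0.7379.
Ratio = 1.048/0.7379 ≈ 1.42.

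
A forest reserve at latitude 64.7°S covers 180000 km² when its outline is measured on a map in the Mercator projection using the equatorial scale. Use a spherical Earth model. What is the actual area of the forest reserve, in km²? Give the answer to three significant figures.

The Mercator projection is conformal; its linear scale factor is the same in every direction and equals sec φ = 1/cos φ.
Areal scale = k² = sec²φ = 1/cos²(64.7°) = 1/0.4274² = 5.475.
True area = apparent / (areal scale) = 180000 / 5.475 ≈ 32900 km².

32900 km²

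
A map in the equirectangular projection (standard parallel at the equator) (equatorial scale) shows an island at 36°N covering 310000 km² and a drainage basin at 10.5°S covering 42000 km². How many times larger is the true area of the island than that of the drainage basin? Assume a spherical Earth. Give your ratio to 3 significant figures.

Plate carrée has h = 1 and k = sec φ, giving areal scale sec φ; true area = (apparent area) · cos φ.
True area of island: 310000 × cos(36°) = 310000 × 0.8090 = 250800 km².
True area of drainage basin: 42000 × cos(10.5°) = 42000 × 0.9833 = 41300 km².
Ratio = 250800 / 41300 ≈ 6.07.

6.07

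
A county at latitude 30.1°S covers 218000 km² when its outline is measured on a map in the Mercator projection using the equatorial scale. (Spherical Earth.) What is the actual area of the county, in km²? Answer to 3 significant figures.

163000 km²

Mercator is conformal, so the point scale is isotropic: h = k = sec φ = 1/cos φ.
Areal scale = k² = sec²φ = 1/cos²(30.1°) = 1/0.8652² = 1.336.
True area = apparent / (areal scale) = 218000 / 1.336 ≈ 163000 km².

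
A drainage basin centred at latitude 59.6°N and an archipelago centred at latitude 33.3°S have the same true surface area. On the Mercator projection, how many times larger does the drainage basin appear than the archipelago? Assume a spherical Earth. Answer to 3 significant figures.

2.73

On Mercator, area is exaggerated by sec²φ = 1/cos²φ.
At 59.6°: sec²(59.6°) = 1/0.5060² = 3.905.
At 33.3°: sec²(33.3°) = 1/0.8358² = 1.431.
Ratio = 3.905/1.431 = cos²(33.3°)/cos²(59.6°) ≈ 2.73.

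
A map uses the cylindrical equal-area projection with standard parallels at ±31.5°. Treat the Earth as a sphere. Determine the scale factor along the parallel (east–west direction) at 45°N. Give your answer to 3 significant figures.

A cylindrical equal-area projection with standard parallel φ₀ has meridian scale h = cos φ / cos φ₀ and parallel scale k = cos φ₀ / cos φ (so areas are preserved, h·k = 1).
k = cos 31.5° / cos 45° = 0.8526/0.7071 = 1.206.

1.21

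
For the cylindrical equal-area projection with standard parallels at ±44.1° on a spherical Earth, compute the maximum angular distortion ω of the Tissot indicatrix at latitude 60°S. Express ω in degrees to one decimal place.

For cylindrical equal-area with standard parallel φ₀, h = cos φ / cos φ₀ and k = cos φ₀ / cos φ, so h·k = 1.
At 60°: h = 0.6963, k = 1.436; principal scales a = 1.436, b = 0.6963.
sin(ω/2) = (a − b)/(a + b) = 0.7400/2.133 = 0.3470, so ω = 2 arcsin(0.3470) ≈ 40.6°.

40.6°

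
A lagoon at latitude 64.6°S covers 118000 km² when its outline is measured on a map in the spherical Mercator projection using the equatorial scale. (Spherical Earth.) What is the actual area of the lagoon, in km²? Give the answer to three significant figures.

21700 km²

The Mercator projection is conformal; its linear scale factor is the same in every direction and equals sec φ = 1/cos φ.
Areal scale = k² = sec²φ = 1/cos²(64.6°) = 1/0.4289² = 5.435.
True area = apparent / (areal scale) = 118000 / 5.435 ≈ 21700 km².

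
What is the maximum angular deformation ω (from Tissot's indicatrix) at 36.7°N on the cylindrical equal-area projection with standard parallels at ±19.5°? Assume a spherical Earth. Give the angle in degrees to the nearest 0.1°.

For cylindrical equal-area with standard parallel φ₀, h = cos φ / cos φ₀ and k = cos φ₀ / cos φ, so h·k = 1.
At 36.7°: h = 0.8506, k = 1.176; principal scales a = 1.176, b = 0.8506.
sin(ω/2) = (a − b)/(a + b) = 0.3251/2.026 = 0.1605, so ω = 2 arcsin(0.1605) ≈ 18.5°.

18.5°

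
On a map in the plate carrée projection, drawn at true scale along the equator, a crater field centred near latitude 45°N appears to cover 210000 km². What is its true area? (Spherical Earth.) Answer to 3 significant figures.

148000 km²

Plate carrée maps x = Rλ, y = Rφ. The meridian scale is h = 1 and the parallel scale is k = 1/cos φ = sec φ.
Areal scale = h·k = 1 × sec φ; at 45°, h = 1.000, k = 1.414, so h·k = 1.414.
True area = apparent / (areal scale) = 210000 / 1.414 ≈ 148000 km².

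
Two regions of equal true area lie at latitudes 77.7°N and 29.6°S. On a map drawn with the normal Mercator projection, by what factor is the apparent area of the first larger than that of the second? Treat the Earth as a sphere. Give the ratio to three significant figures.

On Mercator, area is exaggerated by sec²φ = 1/cos²φ.
At 77.7°: sec²(77.7°) = 1/0.2130² = 22.04.
At 29.6°: sec²(29.6°) = 1/0.8695² = 1.323.
Ratio = 22.04/1.323 = cos²(29.6°)/cos²(77.7°) ≈ 16.7.

16.7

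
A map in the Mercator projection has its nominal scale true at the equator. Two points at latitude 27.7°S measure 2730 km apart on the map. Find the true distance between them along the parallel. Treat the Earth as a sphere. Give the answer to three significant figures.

2420 km

Mercator is conformal, so the point scale is isotropic: h = k = sec φ = 1/cos φ.
Along the parallel at 27.7°, map distances are exaggerated by k = sec 27.7° = 1.129.
True distance = 2730 / 1.129 = 2730 × cos 27.7° ≈ 2420 km.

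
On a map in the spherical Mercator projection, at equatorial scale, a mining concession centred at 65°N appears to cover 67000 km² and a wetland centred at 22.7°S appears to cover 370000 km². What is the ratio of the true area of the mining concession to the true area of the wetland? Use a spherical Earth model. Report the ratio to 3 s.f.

0.0380

Since Mercator area scale is 1/cos²φ, the true area equals the apparent area multiplied by cos²φ.
True area of mining concession: 67000 × cos²(65°) = 67000 × 0.1786 = 11970 km².
True area of wetland: 370000 × cos²(22.7°) = 370000 × 0.8511 = 314900 km².
Ratio = 11970 / 314900 ≈ 0.0380.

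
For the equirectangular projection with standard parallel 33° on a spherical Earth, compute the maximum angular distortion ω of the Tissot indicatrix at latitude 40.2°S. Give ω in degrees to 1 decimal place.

In the equirectangular projection with standard parallel φ₀ = 33° (x = Rλ cos φ₀, y = Rφ), meridians are true-scale (h = 1) and the parallel scale is k = cos φ₀ / cos φ.
At 40.2°: h = 1.000, k = 1.098; principal scales a = 1.098, b = 1.000.
sin(ω/2) = (a − b)/(a + b) = 0.09803/2.098 = 0.04672, so ω = 2 arcsin(0.04672) ≈ 5.4°.

5.4°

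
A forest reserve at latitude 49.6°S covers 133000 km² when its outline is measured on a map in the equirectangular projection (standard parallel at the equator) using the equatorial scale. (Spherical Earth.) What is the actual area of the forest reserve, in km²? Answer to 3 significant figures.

In the plate carrée (x = Rλ, y = Rφ), meridians are true-scale (h = 1) and parallels are stretched by k = sec φ.
Areal scale = h·k = 1 × sec φ; at 49.6°, h = 1.000, k = 1.543, so h·k = 1.543.
True area = apparent / (areal scale) = 133000 / 1.543 ≈ 86200 km².

86200 km²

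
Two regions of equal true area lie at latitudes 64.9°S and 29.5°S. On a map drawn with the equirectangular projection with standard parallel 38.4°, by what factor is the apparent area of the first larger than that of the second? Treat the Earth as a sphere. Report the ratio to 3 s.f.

2.05

With standard parallel φ₀ = 38.4°, the equirectangular projection gives x = Rλ cos φ₀, y = Rφ, so h = 1 and k = cos 38.4° / cos φ.
Areal scale at 64.9°: h·k = 1.000 × 1.847 = 1.847.
Areal scale at 29.5°: h·k = 1.000 × 0.9004 = 0.9004.
Ratio = 1.847/0.9004 ≈ 2.05.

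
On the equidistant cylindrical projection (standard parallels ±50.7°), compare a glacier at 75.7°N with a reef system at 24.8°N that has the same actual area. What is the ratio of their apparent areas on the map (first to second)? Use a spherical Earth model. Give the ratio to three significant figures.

3.68

With standard parallel φ₀ = 50.7°, the equirectangular projection gives x = Rλ cos φ₀, y = Rφ, so h = 1 and k = cos 50.7° / cos φ.
Areal scale at 75.7°: h·k = 1.000 × 2.564 = 2.564.
Areal scale at 24.8°: h·k = 1.000 × 0.6977 = 0.6977.
Ratio = 2.564/0.6977 ≈ 3.68.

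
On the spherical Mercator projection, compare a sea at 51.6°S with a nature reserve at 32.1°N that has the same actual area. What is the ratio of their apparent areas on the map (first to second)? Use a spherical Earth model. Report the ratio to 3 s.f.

Mercator is conformal with k = sec φ, so areal scale = k² = sec²φ.
At 51.6°: sec²(51.6°) = 1/0.6211² = 2.592.
At 32.1°: sec²(32.1°) = 1/0.8471² = 1.394.
Ratio = 2.592/1.394 = cos²(32.1°)/cos²(51.6°) ≈ 1.86.

1.86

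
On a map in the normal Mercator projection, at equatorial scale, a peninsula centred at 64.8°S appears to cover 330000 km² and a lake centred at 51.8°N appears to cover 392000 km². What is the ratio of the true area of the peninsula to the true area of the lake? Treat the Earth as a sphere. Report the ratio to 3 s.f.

On Mercator the areal scale is sec²φ, so true area = apparent × cos²φ.
True area of peninsula: 330000 × cos²(64.8°) = 330000 × 0.1813 = 59830 km².
True area of lake: 392000 × cos²(51.8°) = 392000 × 0.3824 = 149900 km².
Ratio = 59830 / 149900 ≈ 0.399.

0.399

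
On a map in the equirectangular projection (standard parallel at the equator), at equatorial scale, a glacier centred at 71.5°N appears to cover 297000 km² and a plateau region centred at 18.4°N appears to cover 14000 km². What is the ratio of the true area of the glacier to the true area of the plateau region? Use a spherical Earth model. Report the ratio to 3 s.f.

On the plate carrée, areal scale = h·k = 1 × sec φ, so true area = apparent × cos φ.
True area of glacier: 297000 × cos(71.5°) = 297000 × 0.3173 = 94240 km².
True area of plateau region: 14000 × cos(18.4°) = 14000 × 0.9489 = 13280 km².
Ratio = 94240 / 13280 ≈ 7.09.

7.09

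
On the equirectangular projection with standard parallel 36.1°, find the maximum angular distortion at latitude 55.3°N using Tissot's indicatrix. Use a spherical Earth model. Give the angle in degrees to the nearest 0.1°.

20.0°

In the equirectangular projection with standard parallel φ₀ = 36.1° (x = Rλ cos φ₀, y = Rφ), meridians are true-scale (h = 1) and the parallel scale is k = cos φ₀ / cos φ.
At 55.3°: h = 1.000, k = 1.419; principal scales a = 1.419, b = 1.000.
sin(ω/2) = (a − b)/(a + b) = 0.4193/2.419 = 0.1733, so ω = 2 arcsin(0.1733) ≈ 20.0°.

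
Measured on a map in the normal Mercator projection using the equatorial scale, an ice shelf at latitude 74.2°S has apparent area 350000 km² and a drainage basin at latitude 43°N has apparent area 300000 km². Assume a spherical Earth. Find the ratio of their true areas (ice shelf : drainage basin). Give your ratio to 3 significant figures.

Mercator's areal exaggeration is sec²φ; hence true area = (apparent area) · cos²φ.
True area of ice shelf: 350000 × cos²(74.2°) = 350000 × 0.07414 = 25950 km².
True area of drainage basin: 300000 × cos²(43°) = 300000 × 0.5349 = 160500 km².
Ratio = 25950 / 160500 ≈ 0.162.

0.162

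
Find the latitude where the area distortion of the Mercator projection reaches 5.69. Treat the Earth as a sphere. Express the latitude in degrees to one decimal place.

65.2°

Mercator areal scale is sec²φ.
sec²φ = 5.69  ⇒  cos²φ = 0.1757  ⇒  cos φ = 0.4192.
φ = arccos(0.4192) ≈ 65.2°.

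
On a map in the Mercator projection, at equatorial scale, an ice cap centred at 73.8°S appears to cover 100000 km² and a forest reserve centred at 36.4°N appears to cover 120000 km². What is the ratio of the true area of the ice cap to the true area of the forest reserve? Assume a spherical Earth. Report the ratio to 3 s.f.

On Mercator the areal scale is sec²φ, so true area = apparent × cos²φ.
True area of ice cap: 100000 × cos²(73.8°) = 100000 × 0.07784 = 7784 km².
True area of forest reserve: 120000 × cos²(36.4°) = 120000 × 0.6479 = 77740 km².
Ratio = 7784 / 77740 ≈ 0.100.

0.100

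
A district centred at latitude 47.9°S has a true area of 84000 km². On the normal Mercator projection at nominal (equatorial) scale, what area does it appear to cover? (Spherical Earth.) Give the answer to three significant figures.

187000 km²

The Mercator projection is conformal; its linear scale factor is the same in every direction and equals sec φ = 1/cos φ.
Areal scale = k² = sec²φ = 1/cos²(47.9°) = 1/0.6704² = 2.225.
Apparent area = 84000 × 2.225 ≈ 187000 km².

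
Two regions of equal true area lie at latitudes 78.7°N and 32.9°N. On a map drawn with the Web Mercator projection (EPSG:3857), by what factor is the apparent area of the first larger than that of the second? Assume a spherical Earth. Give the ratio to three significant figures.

18.4

On Mercator, area is exaggerated by sec²φ = 1/cos²φ.
At 78.7°: sec²(78.7°) = 1/0.1959² = 26.05.
At 32.9°: sec²(32.9°) = 1/0.8396² = 1.419.
Ratio = 26.05/1.419 = cos²(32.9°)/cos²(78.7°) ≈ 18.4.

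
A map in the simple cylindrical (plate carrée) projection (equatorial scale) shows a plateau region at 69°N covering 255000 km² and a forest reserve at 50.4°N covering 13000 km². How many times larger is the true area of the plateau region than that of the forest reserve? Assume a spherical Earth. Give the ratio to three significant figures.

11.0

On the plate carrée, areal scale = h·k = 1 × sec φ, so true area = apparent × cos φ.
True area of plateau region: 255000 × cos(69°) = 255000 × 0.3584 = 91380 km².
True area of forest reserve: 13000 × cos(50.4°) = 13000 × 0.6374 = 8287 km².
Ratio = 91380 / 8287 ≈ 11.0.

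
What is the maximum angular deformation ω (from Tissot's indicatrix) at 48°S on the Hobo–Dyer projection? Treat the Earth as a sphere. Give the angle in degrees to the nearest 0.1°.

19.4°

The Hobo–Dyer projection is cylindrical equal-area with φ₀ = 37.5°. A cylindrical equal-area projection with standard parallel φ₀ has meridian scale h = cos φ / cos φ₀ and parallel scale k = cos φ₀ / cos φ (so areas are preserved, h·k = 1).
At 48°: h = 0.8434, k = 1.186; principal scales a = 1.186, b = 0.8434.
sin(ω/2) = (a − b)/(a + b) = 0.3422/2.029 = 0.1687, so ω = 2 arcsin(0.1687) ≈ 19.4°.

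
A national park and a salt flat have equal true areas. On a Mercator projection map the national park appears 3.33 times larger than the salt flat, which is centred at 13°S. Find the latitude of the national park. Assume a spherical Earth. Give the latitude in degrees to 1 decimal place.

On Mercator, (apparent₁)/(apparent₂) = sec²φ₁ / sec²φ₂ when true areas are equal.
cos²φ₂ / cos²φ₁ = 3.33  ⇒  cos φ₁ = cos 13° / √3.33 = 0.9744/1.825 = 0.5340.
φ₁ = arccos(0.5340) ≈ 57.7°.

57.7°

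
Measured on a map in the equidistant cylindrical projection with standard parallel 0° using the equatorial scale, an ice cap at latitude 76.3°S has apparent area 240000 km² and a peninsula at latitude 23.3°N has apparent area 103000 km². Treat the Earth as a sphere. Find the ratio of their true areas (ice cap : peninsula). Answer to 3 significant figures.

0.601

Plate carrée has h = 1 and k = sec φ, giving areal scale sec φ; true area = (apparent area) · cos φ.
True area of ice cap: 240000 × cos(76.3°) = 240000 × 0.2368 = 56840 km².
True area of peninsula: 103000 × cos(23.3°) = 103000 × 0.9184 = 94600 km².
Ratio = 56840 / 94600 ≈ 0.601.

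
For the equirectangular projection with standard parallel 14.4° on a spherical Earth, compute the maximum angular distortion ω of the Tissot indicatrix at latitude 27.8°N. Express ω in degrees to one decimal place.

The equidistant cylindrical projection with φ₀ = 14.4° has h = 1 (meridians true) and k = cos φ₀ / cos φ along parallels.
At 27.8°: h = 1.000, k = 1.095; principal scales a = 1.095, b = 1.000.
sin(ω/2) = (a − b)/(a + b) = 0.09496/2.095 = 0.04533, so ω = 2 arcsin(0.04533) ≈ 5.2°.

5.2°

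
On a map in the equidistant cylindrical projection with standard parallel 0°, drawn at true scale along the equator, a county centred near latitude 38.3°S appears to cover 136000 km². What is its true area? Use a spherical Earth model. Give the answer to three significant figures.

In the plate carrée (x = Rλ, y = Rφ), meridians are true-scale (h = 1) and parallels are stretched by k = sec φ.
Areal scale = h·k = 1 × sec φ; at 38.3°, h = 1.000, k = 1.274, so h·k = 1.274.
True area = apparent / (areal scale) = 136000 / 1.274 ≈ 107000 km².

107000 km²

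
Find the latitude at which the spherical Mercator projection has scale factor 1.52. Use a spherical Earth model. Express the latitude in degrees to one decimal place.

48.9°

Mercator scale is k = sec φ = 1/cos φ.
1/cos φ = 1.52  ⇒  cos φ = 0.6579  ⇒  φ = arccos(0.6579) ≈ 48.9°.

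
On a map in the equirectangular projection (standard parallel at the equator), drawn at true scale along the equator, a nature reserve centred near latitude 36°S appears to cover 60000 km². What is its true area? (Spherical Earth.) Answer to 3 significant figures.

In the plate carrée (x = Rλ, y = Rφ), meridians are true-scale (h = 1) and parallels are stretched by k = sec φ.
Areal scale = h·k = 1 × sec φ; at 36°, h = 1.000, k = 1.236, so h·k = 1.236.
True area = apparent / (areal scale) = 60000 / 1.236 ≈ 48500 km².

48500 km²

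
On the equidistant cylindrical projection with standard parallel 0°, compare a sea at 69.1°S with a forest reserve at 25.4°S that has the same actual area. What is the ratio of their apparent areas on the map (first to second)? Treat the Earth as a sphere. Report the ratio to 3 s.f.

Plate carrée maps x = Rλ, y = Rφ. The meridian scale is h = 1 and the parallel scale is k = 1/cos φ = sec φ.
Areal scale at 69.1°: h·k = 1.000 × 2.803 = 2.803.
Areal scale at 25.4°: h·k = 1.000 × 1.107 = 1.107.
Ratio = 2.803/1.107 ≈ 2.53.

2.53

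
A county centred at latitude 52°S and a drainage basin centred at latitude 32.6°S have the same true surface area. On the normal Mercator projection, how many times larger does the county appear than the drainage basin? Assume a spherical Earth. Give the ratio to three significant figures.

On Mercator, area is exaggerated by sec²φ = 1/cos²φ.
At 52°: sec²(52°) = 1/0.6157² = 2.638.
At 32.6°: sec²(32.6°) = 1/0.8425² = 1.409.
Ratio = 2.638/1.409 = cos²(32.6°)/cos²(52°) ≈ 1.87.

1.87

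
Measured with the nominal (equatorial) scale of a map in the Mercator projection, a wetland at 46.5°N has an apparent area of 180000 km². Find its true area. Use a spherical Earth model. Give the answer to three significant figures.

85300 km²

The Mercator projection is conformal; its linear scale factor is the same in every direction and equals sec φ = 1/cos φ.
Areal scale = k² = sec²φ = 1/cos²(46.5°) = 1/0.6884² = 2.110.
True area = apparent / (areal scale) = 180000 / 2.110 ≈ 85300 km².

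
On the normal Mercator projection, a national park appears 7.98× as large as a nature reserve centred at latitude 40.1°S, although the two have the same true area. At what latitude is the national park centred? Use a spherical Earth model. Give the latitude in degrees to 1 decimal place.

Mercator areal scale is sec²φ, so apparent-area ratio = sec²φ₁ / sec²φ₂ = cos²φ₂ / cos²φ₁.
cos²φ₂ / cos²φ₁ = 7.98  ⇒  cos φ₁ = cos 40.1° / √7.98 = 0.7649/2.825 = 0.2708.
φ₁ = arccos(0.2708) ≈ 74.3°.

74.3°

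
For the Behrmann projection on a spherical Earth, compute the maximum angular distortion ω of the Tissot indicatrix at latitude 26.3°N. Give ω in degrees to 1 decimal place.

4.0°

Behrmann is a cylindrical equal-area projection with standard parallels at ±30°. A cylindrical equal-area projection with standard parallel φ₀ has meridian scale h = cos φ / cos φ₀ and parallel scale k = cos φ₀ / cos φ (so areas are preserved, h·k = 1).
At 26.3°: h = 1.035, k = 0.9660; principal scales a = 1.035, b = 0.9660.
sin(ω/2) = (a − b)/(a + b) = 0.06915/2.001 = 0.03456, so ω = 2 arcsin(0.03456) ≈ 4.0°.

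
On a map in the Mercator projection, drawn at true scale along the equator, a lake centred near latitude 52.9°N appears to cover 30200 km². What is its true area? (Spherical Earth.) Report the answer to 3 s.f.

For Mercator, h = k = sec φ (a conformal cylindrical projection has a single point scale, 1/cos φ).
Areal scale = k² = sec²φ = 1/cos²(52.9°) = 1/0.6032² = 2.748.
True area = apparent / (areal scale) = 30200 / 2.748 ≈ 11000 km².

11000 km²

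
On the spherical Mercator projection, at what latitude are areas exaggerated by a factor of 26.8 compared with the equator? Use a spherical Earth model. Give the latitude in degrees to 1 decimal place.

78.9°

Mercator areal scale is sec²φ.
sec²φ = 26.8  ⇒  cos²φ = 0.03731  ⇒  cos φ = 0.1932.
φ = arccos(0.1932) ≈ 78.9°.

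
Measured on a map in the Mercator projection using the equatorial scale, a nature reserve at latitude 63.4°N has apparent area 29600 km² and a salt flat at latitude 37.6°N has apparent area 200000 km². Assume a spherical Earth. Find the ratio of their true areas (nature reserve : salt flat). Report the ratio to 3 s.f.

0.0473

Mercator's areal exaggeration is sec²φ; hence true area = (apparent area) · cos²φ.
True area of nature reserve: 29600 × cos²(63.4°) = 29600 × 0.2005 = 5934 km².
True area of salt flat: 200000 × cos²(37.6°) = 200000 × 0.6277 = 125500 km².
Ratio = 5934 / 125500 ≈ 0.0473.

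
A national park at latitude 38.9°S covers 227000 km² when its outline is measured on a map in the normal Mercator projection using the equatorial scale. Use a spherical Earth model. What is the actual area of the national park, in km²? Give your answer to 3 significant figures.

137000 km²

Mercator is conformal, so the point scale is isotropic: h = k = sec φ = 1/cos φ.
Areal scale = k² = sec²φ = 1/cos²(38.9°) = 1/0.7782² = 1.651.
True area = apparent / (areal scale) = 227000 / 1.651 ≈ 137000 km².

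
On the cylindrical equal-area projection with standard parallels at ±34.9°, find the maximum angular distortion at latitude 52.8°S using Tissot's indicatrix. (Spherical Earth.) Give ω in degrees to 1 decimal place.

34.4°

A cylindrical equal-area projection with standard parallel φ₀ has meridian scale h = cos φ / cos φ₀ and parallel scale k = cos φ₀ / cos φ (so areas are preserved, h·k = 1).
At 52.8°: h = 0.7372, k = 1.357; principal scales a = 1.357, b = 0.7372.
sin(ω/2) = (a − b)/(a + b) = 0.6193/2.094 = 0.2958, so ω = 2 arcsin(0.2958) ≈ 34.4°.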